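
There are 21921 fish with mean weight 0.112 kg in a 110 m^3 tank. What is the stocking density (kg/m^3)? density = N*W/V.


Total biomass = 21921 fish * 0.112 kg = 2455.152 kg
Density = total biomass / volume = 2455.152 / 110 = 22.3196 kg/m^3

22.3196 kg/m^3


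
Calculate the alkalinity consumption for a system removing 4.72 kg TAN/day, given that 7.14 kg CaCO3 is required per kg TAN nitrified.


Alkalinity factor: 7.14 kg CaCO3 consumed per kg TAN nitrified
alk = 4.72 kg TAN * 7.14 = 33.7008 kg CaCO3/day

33.7008 kg CaCO3/day


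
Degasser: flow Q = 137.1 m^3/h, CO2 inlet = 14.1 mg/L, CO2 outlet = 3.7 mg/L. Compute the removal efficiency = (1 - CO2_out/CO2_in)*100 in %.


CO2_out / CO2_in = 3.7 / 14.1 = 0.26241135
Fraction remaining = 0.26241135
efficiency = (1 - 0.26241135) * 100 = 73.7589 %

73.7589 %


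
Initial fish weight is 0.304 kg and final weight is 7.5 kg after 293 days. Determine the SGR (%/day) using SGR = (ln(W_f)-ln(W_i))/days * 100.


ln(W_f) = ln(7.5) = 2.014903
ln(W_i) = ln(0.304) = -1.1907276
ln(W_f) - ln(W_i) = 2.014903 - -1.1907276 = 3.2056306
SGR = 3.2056306 / 293 * 100 = 1.09407 %/day

1.09407 %/day


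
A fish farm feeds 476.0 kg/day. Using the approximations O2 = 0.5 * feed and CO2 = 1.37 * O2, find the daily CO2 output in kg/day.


O2 = 476.0 * 0.5 = 238
CO2 = 238 * 1.37 = 326.06

326.06 kg/day


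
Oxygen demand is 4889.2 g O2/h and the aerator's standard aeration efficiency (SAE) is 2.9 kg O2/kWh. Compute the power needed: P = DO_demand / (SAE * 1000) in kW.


SAE in g O2/kWh = 2.9 * 1000 = 2900 g/kWh
P = DO_demand / SAE_g = 4889.2 / 2900 = 1.68593 kW

1.68593 kW


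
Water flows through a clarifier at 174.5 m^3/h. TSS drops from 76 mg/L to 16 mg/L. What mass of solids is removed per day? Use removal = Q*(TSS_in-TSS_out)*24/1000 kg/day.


Concentration drop: TSS_in - TSS_out = 76 - 16 = 60 mg/L
Hourly solids removed = Q * dTSS = 174.5 m^3/h * 60 mg/L = 10470 g/h  (m^3/h * mg/L = g/h)
Daily solids removed = 10470 * 24 = 251280 g/day
Convert g to kg: 251280 / 1000 = 251.28 kg/day

251.28 kg/day


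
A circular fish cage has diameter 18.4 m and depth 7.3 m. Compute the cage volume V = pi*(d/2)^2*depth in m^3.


r = d/2 = 18.4/2 = 9.2 m
Base area = pi*r^2 = pi*9.2^2 = 265.9044 m^2
Volume = 265.9044 * 7.3 = 1941.1 m^3

1941.1 m^3


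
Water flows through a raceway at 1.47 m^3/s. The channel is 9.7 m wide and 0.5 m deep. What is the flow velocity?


Cross-sectional area = W * d = 9.7 * 0.5 = 4.85 m^2
Velocity = Q / A = 1.47 / 4.85 = 0.303093 m/s

0.303093 m/s


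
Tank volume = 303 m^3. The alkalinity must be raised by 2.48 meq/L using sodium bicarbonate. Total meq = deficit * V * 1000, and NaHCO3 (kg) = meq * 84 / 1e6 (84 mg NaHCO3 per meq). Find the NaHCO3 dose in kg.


Tank volume in L = 303 m^3 * 1000 = 303000 L
Total meq required = 2.48 meq/L * 303000 L = 751440 meq
NaHCO3 mass = 751440 meq * 84 mg/meq / 1e6 = 63.121 kg

63.121 kg


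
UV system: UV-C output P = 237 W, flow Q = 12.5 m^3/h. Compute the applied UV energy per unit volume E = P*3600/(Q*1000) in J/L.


Energy delivered per hour = 237 W * 3600 s = 853200 J/h
Volume treated per hour = 12.5 m^3/h * 1000 = 12500 L/h
dose = 853200 / 12500 = 68.256 J/L

68.256 J/L


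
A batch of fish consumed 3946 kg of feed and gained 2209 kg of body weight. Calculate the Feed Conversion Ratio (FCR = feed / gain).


FCR = feed consumed / weight gained
FCR = 3946 kg / 2209 kg = 1.78633

1.78633


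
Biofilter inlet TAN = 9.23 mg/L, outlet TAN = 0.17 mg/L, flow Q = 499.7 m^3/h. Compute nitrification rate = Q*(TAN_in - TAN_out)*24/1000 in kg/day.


Concentration drop: TAN_in - TAN_out = 9.23 - 0.17 = 9.06 mg/L
Hourly TAN removed = Q * dTAN = 499.7 m^3/h * 9.06 mg/L = 4527.282 g/h  (m^3/h * mg/L = g/h)
Daily TAN removed = 4527.282 * 24 = 108654.768 g/day
Convert to kg/day: 108654.768 / 1000 = 108.654768 kg/day

108.654768 kg/day


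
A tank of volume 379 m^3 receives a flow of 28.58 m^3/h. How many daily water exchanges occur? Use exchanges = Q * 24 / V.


Daily flow volume = 28.58 m^3/h * 24 h = 685.92 m^3/day
Exchanges = daily flow / tank volume = 685.92 / 379 = 1.80982 exchanges/day

1.80982 exchanges/day


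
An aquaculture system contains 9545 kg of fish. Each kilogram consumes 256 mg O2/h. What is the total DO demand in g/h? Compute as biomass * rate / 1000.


Total O2 consumption (mg/h) = 9545 kg * 256 mg/(kg*h) = 2443520 mg/h
Convert to g/h: 2443520 / 1000 = 2443.52 g/h

2443.52 g/h


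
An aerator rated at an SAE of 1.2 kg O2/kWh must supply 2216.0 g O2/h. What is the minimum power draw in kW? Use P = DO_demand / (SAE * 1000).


SAE in g O2/kWh = 1.2 * 1000 = 1200 g/kWh
P = DO_demand / SAE_g = 2216.0 / 1200 = 1.84667 kW

1.84667 kW


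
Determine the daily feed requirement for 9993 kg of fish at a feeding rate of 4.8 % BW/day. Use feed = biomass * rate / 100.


Feeding rate fraction = 4.8% / 100 = 0.048
Daily feed = 9993 kg * 0.048 = 479.664 kg/day

479.664 kg/day


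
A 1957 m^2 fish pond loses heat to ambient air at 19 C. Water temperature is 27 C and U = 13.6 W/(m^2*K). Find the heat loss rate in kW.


Temperature difference dT = 27 - 19 = 8 K
Heat loss (W) = U * A * dT = 13.6 * 1957 * 8 = 212921.6 W
Convert to kW: 212921.6 / 1000 = 212.9216 kW

212.9216 kW


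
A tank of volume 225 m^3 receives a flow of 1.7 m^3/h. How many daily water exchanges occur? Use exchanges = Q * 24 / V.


Daily flow volume = 1.7 m^3/h * 24 h = 40.8 m^3/day
Exchanges = daily flow / tank volume = 40.8 / 225 = 0.181333 exchanges/day

0.181333 exchanges/day


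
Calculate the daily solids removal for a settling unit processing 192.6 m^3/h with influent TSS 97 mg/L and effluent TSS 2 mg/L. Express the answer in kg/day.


Concentration drop: TSS_in - TSS_out = 97 - 2 = 95 mg/L
Hourly solids removed = Q * dTSS = 192.6 m^3/h * 95 mg/L = 18297 g/h  (m^3/h * mg/L = g/h)
Daily solids removed = 18297 * 24 = 439128 g/day
Convert g to kg: 439128 / 1000 = 439.128 kg/day

439.128 kg/day


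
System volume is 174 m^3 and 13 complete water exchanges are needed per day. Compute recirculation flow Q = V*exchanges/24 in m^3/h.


Daily recirculation volume = 174 m^3 * 13 = 2262 m^3/day
Flow rate Q = daily volume / 24 h = 2262 / 24 = 94.25 m^3/h

94.25 m^3/h


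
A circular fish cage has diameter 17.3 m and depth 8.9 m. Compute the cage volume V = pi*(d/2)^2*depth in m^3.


r = d/2 = 17.3/2 = 8.65 m
Base area = pi*r^2 = pi*8.65^2 = 235.06182 m^2
Volume = 235.06182 * 8.9 = 2092.05 m^3

2092.05 m^3


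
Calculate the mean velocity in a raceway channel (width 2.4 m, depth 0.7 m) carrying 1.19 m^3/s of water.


Cross-sectional area = W * d = 2.4 * 0.7 = 1.68 m^2
Velocity = Q / A = 1.19 / 1.68 = 0.708333 m/s

0.708333 m/s


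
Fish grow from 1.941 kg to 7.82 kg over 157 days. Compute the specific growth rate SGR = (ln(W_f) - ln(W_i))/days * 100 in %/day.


ln(W_f) = ln(7.82) = 2.0566846
ln(W_i) = ln(1.941) = 0.6632033
ln(W_f) - ln(W_i) = 2.0566846 - 0.6632033 = 1.3934813
SGR = 1.3934813 / 157 * 100 = 0.887568 %/day

0.887568 %/day


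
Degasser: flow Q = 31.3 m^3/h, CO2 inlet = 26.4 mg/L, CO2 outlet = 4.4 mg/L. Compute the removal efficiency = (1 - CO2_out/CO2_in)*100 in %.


CO2_out / CO2_in = 4.4 / 26.4 = 0.16666667
Fraction remaining = 0.16666667
efficiency = (1 - 0.16666667) * 100 = 83.3333 %

83.3333 %


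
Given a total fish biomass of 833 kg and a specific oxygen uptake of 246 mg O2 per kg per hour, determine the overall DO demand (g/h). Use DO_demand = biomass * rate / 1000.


Total O2 consumption (mg/h) = 833 kg * 246 mg/(kg*h) = 204918 mg/h
Convert to g/h: 204918 / 1000 = 204.918 g/h

204.918 g/h


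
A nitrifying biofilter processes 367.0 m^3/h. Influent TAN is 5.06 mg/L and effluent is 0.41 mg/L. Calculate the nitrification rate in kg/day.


Concentration drop: TAN_in - TAN_out = 5.06 - 0.41 = 4.65 mg/L
Hourly TAN removed = Q * dTAN = 367.0 m^3/h * 4.65 mg/L = 1706.55 g/h  (m^3/h * mg/L = g/h)
Daily TAN removed = 1706.55 * 24 = 40957.2 g/day
Convert to kg/day: 40957.2 / 1000 = 40.9572 kg/day

40.9572 kg/day


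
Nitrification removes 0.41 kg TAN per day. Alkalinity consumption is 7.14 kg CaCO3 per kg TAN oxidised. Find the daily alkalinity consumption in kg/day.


Alkalinity factor: 7.14 kg CaCO3 consumed per kg TAN nitrified
alk = 0.41 kg TAN * 7.14 = 2.9274 kg CaCO3/day

2.9274 kg CaCO3/day


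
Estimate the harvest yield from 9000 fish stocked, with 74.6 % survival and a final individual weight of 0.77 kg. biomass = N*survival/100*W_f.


Survivors = 9000 * 74.6/100 = 6714 fish
Harvest biomass = survivors * W_f = 6714 * 0.77 = 5169.78 kg

5169.78 kg


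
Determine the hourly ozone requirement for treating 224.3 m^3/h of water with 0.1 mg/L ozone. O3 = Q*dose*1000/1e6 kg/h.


O3 demand (mg/h) = Q * dose * 1000 = 224.3 * 0.1 * 1000 = 22430 mg/h
Convert mg to kg: 22430 / 1e6 = 0.02243 kg/h

0.02243 kg/h


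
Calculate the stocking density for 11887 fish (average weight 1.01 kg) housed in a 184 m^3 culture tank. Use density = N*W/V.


Total biomass = 11887 fish * 1.01 kg = 12005.87 kg
Density = total biomass / volume = 12005.87 / 184 = 65.2493 kg/m^3

65.2493 kg/m^3


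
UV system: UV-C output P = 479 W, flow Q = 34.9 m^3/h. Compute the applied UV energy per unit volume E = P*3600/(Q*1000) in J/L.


Energy delivered per hour = 479 W * 3600 s = 1724400 J/h
Volume treated per hour = 34.9 m^3/h * 1000 = 34900 L/h
dose = 1724400 / 34900 = 49.4097 J/L

49.4097 J/L


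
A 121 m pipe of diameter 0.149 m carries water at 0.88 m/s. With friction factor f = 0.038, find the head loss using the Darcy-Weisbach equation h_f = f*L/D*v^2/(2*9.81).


v^2 = 0.88^2 = 0.7744 m^2/s^2
L/D = 121/0.149 = 812.08054
h_f = f*(L/D)*v^2/(2g) = 0.038 * 812.08054 * 0.7744 / 19.62 = 1.218 m

1.218 m


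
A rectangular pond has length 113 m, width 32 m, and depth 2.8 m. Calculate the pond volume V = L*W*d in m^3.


Base area = L * W = 113 * 32 = 3616 m^2
Volume = area * depth = 3616 * 2.8 = 10124.8 m^3

10124.8 m^3


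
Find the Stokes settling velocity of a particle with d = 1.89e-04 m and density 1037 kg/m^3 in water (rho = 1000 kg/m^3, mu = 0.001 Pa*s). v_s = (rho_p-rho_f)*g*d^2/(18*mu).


Density difference: rho_p - rho_f = 1037 - 1000 = 37 kg/m^3
d^2 = (1.89e-04)^2 = 3.5721e-08 m^2
Numerator = (rho_p - rho_f) * g * d^2 = 37 * 9.81 * 3.5721e-08 = 1.2965651e-05
Denominator = 18 * mu = 18 * 0.001 = 0.018
v_s = 1.2965651e-05 / 0.018 = 7.20314e-04 m/s
Check: Re = rho_f * v_s * d / mu = 1000 * 7.20314e-04 * 1.89e-04 / 0.001 = 0.136 < 1, so Stokes' law applies.

7.20314e-04 m/s


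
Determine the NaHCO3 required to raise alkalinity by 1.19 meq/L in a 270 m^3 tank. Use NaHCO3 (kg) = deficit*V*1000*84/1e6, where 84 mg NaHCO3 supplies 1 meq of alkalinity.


Tank volume in L = 270 m^3 * 1000 = 270000 L
Total meq required = 1.19 meq/L * 270000 L = 321300 meq
NaHCO3 mass = 321300 meq * 84 mg/meq / 1e6 = 26.9892 kg

26.9892 kg


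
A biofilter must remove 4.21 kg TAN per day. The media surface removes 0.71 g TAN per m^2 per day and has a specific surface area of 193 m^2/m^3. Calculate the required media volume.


A = 4.21*1000 / 0.71 = 5929.5775 m^2
V = 5929.5775 / 193 = 30.7232

30.7232 m^3


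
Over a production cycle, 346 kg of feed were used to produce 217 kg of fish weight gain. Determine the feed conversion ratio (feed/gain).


FCR = feed consumed / weight gained
FCR = 346 kg / 217 kg = 1.59447

1.59447


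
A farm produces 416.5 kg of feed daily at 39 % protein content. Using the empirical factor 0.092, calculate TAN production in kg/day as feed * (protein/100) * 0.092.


Protein in feed = 416.5 * 39/100 = 162.435 kg/day
TAN = protein * 0.092 = 162.435 * 0.092 = 14.94402 kg/day

14.94402 kg/day


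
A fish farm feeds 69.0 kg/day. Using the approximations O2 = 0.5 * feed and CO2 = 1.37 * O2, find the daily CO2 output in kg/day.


O2 = 69.0 * 0.5 = 34.5
CO2 = 34.5 * 1.37 = 47.265

47.265 kg/day


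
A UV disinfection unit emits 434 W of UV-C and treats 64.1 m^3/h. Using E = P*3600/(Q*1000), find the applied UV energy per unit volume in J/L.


Energy delivered per hour = 434 W * 3600 s = 1562400 J/h
Volume treated per hour = 64.1 m^3/h * 1000 = 64100 L/h
dose = 1562400 / 64100 = 24.3744 J/L

24.3744 J/L


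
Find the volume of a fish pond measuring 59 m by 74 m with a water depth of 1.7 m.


Base area = L * W = 59 * 74 = 4366 m^2
Volume = area * depth = 4366 * 1.7 = 7422.2 m^3

7422.2 m^3


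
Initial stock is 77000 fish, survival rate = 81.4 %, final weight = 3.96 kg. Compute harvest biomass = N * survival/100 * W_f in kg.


Survivors = 77000 * 81.4/100 = 62678 fish
Harvest biomass = survivors * W_f = 62678 * 3.96 = 248204.88 kg

248204.88 kg


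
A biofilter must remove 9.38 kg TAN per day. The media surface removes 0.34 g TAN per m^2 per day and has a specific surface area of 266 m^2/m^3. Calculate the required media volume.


A = 9.38*1000 / 0.34 = 27588.235 m^2
V = 27588.235 / 266 = 103.715

103.715 m^3


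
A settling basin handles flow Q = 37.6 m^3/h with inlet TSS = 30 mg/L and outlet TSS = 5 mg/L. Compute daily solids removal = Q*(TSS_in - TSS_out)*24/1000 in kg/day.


Concentration drop: TSS_in - TSS_out = 30 - 5 = 25 mg/L
Hourly solids removed = Q * dTSS = 37.6 m^3/h * 25 mg/L = 940 g/h  (m^3/h * mg/L = g/h)
Daily solids removed = 940 * 24 = 22560 g/day
Convert g to kg: 22560 / 1000 = 22.56 kg/day

22.56 kg/day


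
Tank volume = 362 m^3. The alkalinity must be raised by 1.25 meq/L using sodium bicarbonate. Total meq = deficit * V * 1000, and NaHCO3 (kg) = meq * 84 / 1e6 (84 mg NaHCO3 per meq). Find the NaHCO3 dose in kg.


Tank volume in L = 362 m^3 * 1000 = 362000 L
Total meq required = 1.25 meq/L * 362000 L = 452500 meq
NaHCO3 mass = 452500 meq * 84 mg/meq / 1e6 = 38.01 kg

38.01 kg


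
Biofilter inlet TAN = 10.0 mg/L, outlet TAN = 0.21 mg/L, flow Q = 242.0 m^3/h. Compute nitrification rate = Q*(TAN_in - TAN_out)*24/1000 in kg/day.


Concentration drop: TAN_in - TAN_out = 10.0 - 0.21 = 9.79 mg/L
Hourly TAN removed = Q * dTAN = 242.0 m^3/h * 9.79 mg/L = 2369.18 g/h  (m^3/h * mg/L = g/h)
Daily TAN removed = 2369.18 * 24 = 56860.32 g/day
Convert to kg/day: 56860.32 / 1000 = 56.86032 kg/day

56.86032 kg/day


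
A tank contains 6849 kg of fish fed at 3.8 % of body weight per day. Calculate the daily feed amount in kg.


Feeding rate fraction = 3.8% / 100 = 0.038
Daily feed = 6849 kg * 0.038 = 260.262 kg/day

260.262 kg/day


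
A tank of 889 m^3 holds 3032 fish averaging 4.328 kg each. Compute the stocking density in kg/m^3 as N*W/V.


Total biomass = 3032 fish * 4.328 kg = 13122.496 kg
Density = total biomass / volume = 13122.496 / 889 = 14.761 kg/m^3

14.761 kg/m^3


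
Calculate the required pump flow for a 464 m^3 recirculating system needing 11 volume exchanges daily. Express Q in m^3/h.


Daily recirculation volume = 464 m^3 * 11 = 5104 m^3/day
Flow rate Q = daily volume / 24 h = 5104 / 24 = 212.667 m^3/h

212.667 m^3/h


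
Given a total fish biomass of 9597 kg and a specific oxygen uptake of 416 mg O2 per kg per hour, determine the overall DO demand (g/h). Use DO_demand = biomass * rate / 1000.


Total O2 consumption (mg/h) = 9597 kg * 416 mg/(kg*h) = 3992352 mg/h
Convert to g/h: 3992352 / 1000 = 3992.352 g/h

3992.352 g/h


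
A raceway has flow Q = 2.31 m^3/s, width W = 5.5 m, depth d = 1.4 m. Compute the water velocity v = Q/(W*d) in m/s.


Cross-sectional area = W * d = 5.5 * 1.4 = 7.7 m^2
Velocity = Q / A = 2.31 / 7.7 = 0.3 m/s

0.3 m/s


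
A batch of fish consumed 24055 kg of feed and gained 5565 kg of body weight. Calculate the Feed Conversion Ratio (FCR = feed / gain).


FCR = feed consumed / weight gained
FCR = 24055 kg / 5565 kg = 4.32255

4.32255


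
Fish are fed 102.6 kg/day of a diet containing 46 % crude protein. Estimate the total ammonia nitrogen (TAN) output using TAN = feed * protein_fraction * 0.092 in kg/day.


Protein in feed = 102.6 * 46/100 = 47.196 kg/day
TAN = protein * 0.092 = 47.196 * 0.092 = 4.342032 kg/day

4.342032 kg/day


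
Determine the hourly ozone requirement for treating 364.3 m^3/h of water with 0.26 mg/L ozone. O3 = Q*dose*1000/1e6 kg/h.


O3 demand (mg/h) = Q * dose * 1000 = 364.3 * 0.26 * 1000 = 94718 mg/h
Convert mg to kg: 94718 / 1e6 = 0.094718 kg/h

0.094718 kg/h


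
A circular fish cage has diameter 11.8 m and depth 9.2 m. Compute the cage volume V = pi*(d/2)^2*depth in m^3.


r = d/2 = 11.8/2 = 5.9 m
Base area = pi*r^2 = pi*5.9^2 = 109.35884 m^2
Volume = 109.35884 * 9.2 = 1006.1 m^3

1006.1 m^3


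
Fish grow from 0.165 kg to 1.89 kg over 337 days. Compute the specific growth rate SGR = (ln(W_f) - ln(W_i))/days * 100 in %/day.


ln(W_f) = ln(1.89) = 0.63657683
ln(W_i) = ln(0.165) = -1.8018098
ln(W_f) - ln(W_i) = 0.63657683 - -1.8018098 = 2.4383866
SGR = 2.4383866 / 337 * 100 = 0.723557 %/day

0.723557 %/day


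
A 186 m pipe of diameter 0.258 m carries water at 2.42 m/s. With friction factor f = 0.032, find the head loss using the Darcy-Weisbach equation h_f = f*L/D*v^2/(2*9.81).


v^2 = 2.42^2 = 5.8564 m^2/s^2
L/D = 186/0.258 = 720.93023
h_f = f*(L/D)*v^2/(2g) = 0.032 * 720.93023 * 5.8564 / 19.62 = 6.88613 m

6.88613 m


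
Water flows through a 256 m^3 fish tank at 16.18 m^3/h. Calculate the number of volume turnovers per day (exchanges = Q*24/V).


Daily flow volume = 16.18 m^3/h * 24 h = 388.32 m^3/day
Exchanges = daily flow / tank volume = 388.32 / 256 = 1.51687 exchanges/day

1.51687 exchanges/day


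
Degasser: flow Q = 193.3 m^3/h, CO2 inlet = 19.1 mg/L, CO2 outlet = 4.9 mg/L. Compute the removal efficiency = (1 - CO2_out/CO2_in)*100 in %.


CO2_out / CO2_in = 4.9 / 19.1 = 0.2565445
Fraction remaining = 0.2565445
efficiency = (1 - 0.2565445) * 100 = 74.3456 %

74.3456 %


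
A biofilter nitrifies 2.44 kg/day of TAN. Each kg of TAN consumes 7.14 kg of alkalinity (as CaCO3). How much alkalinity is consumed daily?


Alkalinity factor: 7.14 kg CaCO3 consumed per kg TAN nitrified
alk = 2.44 kg TAN * 7.14 = 17.4216 kg CaCO3/day

17.4216 kg CaCO3/day


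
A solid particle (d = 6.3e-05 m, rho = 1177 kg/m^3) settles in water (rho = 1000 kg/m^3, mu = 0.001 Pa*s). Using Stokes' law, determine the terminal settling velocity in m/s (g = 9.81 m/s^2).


Density difference: rho_p - rho_f = 1177 - 1000 = 177 kg/m^3
d^2 = (6.3e-05)^2 = 3.969e-09 m^2
Numerator = (rho_p - rho_f) * g * d^2 = 177 * 9.81 * 3.969e-09 = 6.8916525e-06
Denominator = 18 * mu = 18 * 0.001 = 0.018
v_s = 6.8916525e-06 / 0.018 = 3.8287e-04 m/s
Check: Re = rho_f * v_s * d / mu = 1000 * 3.8287e-04 * 6.3e-05 / 0.001 = 0.0241 < 1, so Stokes' law applies.

3.8287e-04 m/s


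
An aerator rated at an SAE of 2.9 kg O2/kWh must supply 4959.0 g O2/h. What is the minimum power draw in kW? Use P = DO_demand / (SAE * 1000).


SAE in g O2/kWh = 2.9 * 1000 = 2900 g/kWh
P = DO_demand / SAE_g = 4959.0 / 2900 = 1.71 kW

1.71 kW


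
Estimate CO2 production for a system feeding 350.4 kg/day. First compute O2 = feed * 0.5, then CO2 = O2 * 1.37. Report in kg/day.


O2 = 350.4 * 0.5 = 175.2
CO2 = 175.2 * 1.37 = 240.024

240.024 kg/day


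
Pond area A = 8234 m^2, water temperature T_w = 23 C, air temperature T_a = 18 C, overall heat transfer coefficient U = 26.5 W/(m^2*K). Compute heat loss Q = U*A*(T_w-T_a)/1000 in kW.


Temperature difference dT = 23 - 18 = 5 K
Heat loss (W) = U * A * dT = 26.5 * 8234 * 5 = 1091005 W
Convert to kW: 1091005 / 1000 = 1091.005 kW

1091.005 kW


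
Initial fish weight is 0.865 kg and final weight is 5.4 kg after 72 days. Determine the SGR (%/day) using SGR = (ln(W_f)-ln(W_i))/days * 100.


ln(W_f) = ln(5.4) = 1.686399
ln(W_i) = ln(0.865) = -0.14502577
ln(W_f) - ln(W_i) = 1.686399 - -0.14502577 = 1.8314248
SGR = 1.8314248 / 72 * 100 = 2.54365 %/day

2.54365 %/day


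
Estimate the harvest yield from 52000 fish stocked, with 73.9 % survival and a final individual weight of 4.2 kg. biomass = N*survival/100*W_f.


Survivors = 52000 * 73.9/100 = 38428 fish
Harvest biomass = survivors * W_f = 38428 * 4.2 = 161397.6 kg

161397.6 kg


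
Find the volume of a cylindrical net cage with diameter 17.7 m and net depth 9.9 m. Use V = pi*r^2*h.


r = d/2 = 17.7/2 = 8.85 m
Base area = pi*r^2 = pi*8.85^2 = 246.05739 m^2
Volume = 246.05739 * 9.9 = 2435.97 m^3

2435.97 m^3


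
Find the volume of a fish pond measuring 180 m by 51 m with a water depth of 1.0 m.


Base area = L * W = 180 * 51 = 9180 m^2
Volume = area * depth = 9180 * 1.0 = 9180 m^3

9180 m^3


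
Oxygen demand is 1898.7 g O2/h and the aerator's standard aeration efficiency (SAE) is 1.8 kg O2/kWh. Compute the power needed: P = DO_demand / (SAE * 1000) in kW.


SAE in g O2/kWh = 1.8 * 1000 = 1800 g/kWh
P = DO_demand / SAE_g = 1898.7 / 1800 = 1.05483 kW

1.05483 kW


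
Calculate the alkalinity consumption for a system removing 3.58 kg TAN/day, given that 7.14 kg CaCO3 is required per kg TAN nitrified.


Alkalinity factor: 7.14 kg CaCO3 consumed per kg TAN nitrified
alk = 3.58 kg TAN * 7.14 = 25.5612 kg CaCO3/day

25.5612 kg CaCO3/day


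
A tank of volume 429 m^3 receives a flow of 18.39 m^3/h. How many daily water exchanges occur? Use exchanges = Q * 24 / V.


Daily flow volume = 18.39 m^3/h * 24 h = 441.36 m^3/day
Exchanges = daily flow / tank volume = 441.36 / 429 = 1.02881 exchanges/day

1.02881 exchanges/day


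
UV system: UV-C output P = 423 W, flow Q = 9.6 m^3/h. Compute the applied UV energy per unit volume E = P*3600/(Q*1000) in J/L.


Energy delivered per hour = 423 W * 3600 s = 1522800 J/h
Volume treated per hour = 9.6 m^3/h * 1000 = 9600 L/h
dose = 1522800 / 9600 = 158.625 J/L

158.625 J/L


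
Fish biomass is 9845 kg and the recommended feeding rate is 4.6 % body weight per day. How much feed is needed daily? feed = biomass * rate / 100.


Feeding rate fraction = 4.6% / 100 = 0.046
Daily feed = 9845 kg * 0.046 = 452.87 kg/day

452.87 kg/day


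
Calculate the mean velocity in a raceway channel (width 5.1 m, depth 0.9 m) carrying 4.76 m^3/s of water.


Cross-sectional area = W * d = 5.1 * 0.9 = 4.59 m^2
Velocity = Q / A = 4.76 / 4.59 = 1.03704 m/s

1.03704 m/s


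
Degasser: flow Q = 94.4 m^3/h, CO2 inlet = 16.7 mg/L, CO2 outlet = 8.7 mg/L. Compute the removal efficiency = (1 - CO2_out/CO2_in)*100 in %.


CO2_out / CO2_in = 8.7 / 16.7 = 0.52095808
Fraction remaining = 0.52095808
efficiency = (1 - 0.52095808) * 100 = 47.9042 %

47.9042 %


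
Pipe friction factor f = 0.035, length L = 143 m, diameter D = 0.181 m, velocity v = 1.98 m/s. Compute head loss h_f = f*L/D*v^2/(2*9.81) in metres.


v^2 = 1.98^2 = 3.9204 m^2/s^2
L/D = 143/0.181 = 790.05525
h_f = f*(L/D)*v^2/(2g) = 0.035 * 790.05525 * 3.9204 / 19.62 = 5.52531 m

5.52531 m


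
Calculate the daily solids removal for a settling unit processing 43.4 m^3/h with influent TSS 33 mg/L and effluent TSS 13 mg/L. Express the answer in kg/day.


Concentration drop: TSS_in - TSS_out = 33 - 13 = 20 mg/L
Hourly solids removed = Q * dTSS = 43.4 m^3/h * 20 mg/L = 868 g/h  (m^3/h * mg/L = g/h)
Daily solids removed = 868 * 24 = 20832 g/day
Convert g to kg: 20832 / 1000 = 20.832 kg/day

20.832 kg/day


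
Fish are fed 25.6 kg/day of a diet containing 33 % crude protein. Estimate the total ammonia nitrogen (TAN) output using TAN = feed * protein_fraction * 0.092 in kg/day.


Protein in feed = 25.6 * 33/100 = 8.448 kg/day
TAN = protein * 0.092 = 8.448 * 0.092 = 0.777216 kg/day

0.777216 kg/day


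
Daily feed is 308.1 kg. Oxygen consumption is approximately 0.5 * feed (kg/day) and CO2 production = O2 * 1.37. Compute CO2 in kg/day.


O2 = 308.1 * 0.5 = 154.05
CO2 = 154.05 * 1.37 = 211.0485

211.0485 kg/day


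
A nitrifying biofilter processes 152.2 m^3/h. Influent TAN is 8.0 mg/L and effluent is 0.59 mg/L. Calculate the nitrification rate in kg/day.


Concentration drop: TAN_in - TAN_out = 8.0 - 0.59 = 7.41 mg/L
Hourly TAN removed = Q * dTAN = 152.2 m^3/h * 7.41 mg/L = 1127.802 g/h  (m^3/h * mg/L = g/h)
Daily TAN removed = 1127.802 * 24 = 27067.248 g/day
Convert to kg/day: 27067.248 / 1000 = 27.067248 kg/day

27.067248 kg/day


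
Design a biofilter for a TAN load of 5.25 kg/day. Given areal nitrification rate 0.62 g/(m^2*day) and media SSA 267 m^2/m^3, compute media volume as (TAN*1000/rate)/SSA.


A = 5.25*1000 / 0.62 = 8467.7419 m^2
V = 8467.7419 / 267 = 31.7144

31.7144 m^3


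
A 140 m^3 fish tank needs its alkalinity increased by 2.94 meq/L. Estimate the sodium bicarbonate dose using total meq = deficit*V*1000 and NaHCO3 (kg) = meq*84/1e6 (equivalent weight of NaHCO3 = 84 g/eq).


Tank volume in L = 140 m^3 * 1000 = 140000 L
Total meq required = 2.94 meq/L * 140000 L = 411600 meq
NaHCO3 mass = 411600 meq * 84 mg/meq / 1e6 = 34.5744 kg

34.5744 kg


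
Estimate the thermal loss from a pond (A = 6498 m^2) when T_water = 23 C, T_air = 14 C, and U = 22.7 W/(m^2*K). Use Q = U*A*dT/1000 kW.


Temperature difference dT = 23 - 14 = 9 K
Heat loss (W) = U * A * dT = 22.7 * 6498 * 9 = 1327541.4 W
Convert to kW: 1327541.4 / 1000 = 1327.5414 kW

1327.5414 kW


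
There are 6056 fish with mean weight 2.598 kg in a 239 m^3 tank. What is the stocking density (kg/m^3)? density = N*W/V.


Total biomass = 6056 fish * 2.598 kg = 15733.488 kg
Density = total biomass / volume = 15733.488 / 239 = 65.8305 kg/m^3

65.8305 kg/m^3


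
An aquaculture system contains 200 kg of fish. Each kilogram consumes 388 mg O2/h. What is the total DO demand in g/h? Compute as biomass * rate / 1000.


Total O2 consumption (mg/h) = 200 kg * 388 mg/(kg*h) = 77600 mg/h
Convert to g/h: 77600 / 1000 = 77.6 g/h

77.6 g/h


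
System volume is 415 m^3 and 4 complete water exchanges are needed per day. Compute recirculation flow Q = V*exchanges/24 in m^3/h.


Daily recirculation volume = 415 m^3 * 4 = 1660 m^3/day
Flow rate Q = daily volume / 24 h = 1660 / 24 = 69.1667 m^3/h

69.1667 m^3/h


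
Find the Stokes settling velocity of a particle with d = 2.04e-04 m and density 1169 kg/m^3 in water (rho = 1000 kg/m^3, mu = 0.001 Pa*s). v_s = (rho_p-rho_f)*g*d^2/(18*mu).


Density difference: rho_p - rho_f = 1169 - 1000 = 169 kg/m^3
d^2 = (2.04e-04)^2 = 4.1616e-08 m^2
Numerator = (rho_p - rho_f) * g * d^2 = 169 * 9.81 * 4.1616e-08 = 6.899475e-05
Denominator = 18 * mu = 18 * 0.001 = 0.018
v_s = 6.899475e-05 / 0.018 = 0.00383304 m/s
Check: Re = rho_f * v_s * d / mu = 1000 * 0.00383304 * 2.04e-04 / 0.001 = 0.782 < 1, so Stokes' law applies.

0.00383304 m/s


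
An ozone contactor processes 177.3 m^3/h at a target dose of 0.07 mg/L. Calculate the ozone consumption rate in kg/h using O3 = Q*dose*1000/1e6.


O3 demand (mg/h) = Q * dose * 1000 = 177.3 * 0.07 * 1000 = 12411 mg/h
Convert mg to kg: 12411 / 1e6 = 0.012411 kg/h

0.012411 kg/h


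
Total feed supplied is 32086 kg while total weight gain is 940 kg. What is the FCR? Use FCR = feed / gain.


FCR = feed consumed / weight gained
FCR = 32086 kg / 940 kg = 34.134

34.134


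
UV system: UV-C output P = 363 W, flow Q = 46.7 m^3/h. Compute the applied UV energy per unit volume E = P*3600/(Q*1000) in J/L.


Energy delivered per hour = 363 W * 3600 s = 1306800 J/h
Volume treated per hour = 46.7 m^3/h * 1000 = 46700 L/h
dose = 1306800 / 46700 = 27.9829 J/L

27.9829 J/L


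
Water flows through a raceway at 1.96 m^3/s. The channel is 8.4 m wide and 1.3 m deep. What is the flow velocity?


Cross-sectional area = W * d = 8.4 * 1.3 = 10.92 m^2
Velocity = Q / A = 1.96 / 10.92 = 0.179487 m/s

0.179487 m/s


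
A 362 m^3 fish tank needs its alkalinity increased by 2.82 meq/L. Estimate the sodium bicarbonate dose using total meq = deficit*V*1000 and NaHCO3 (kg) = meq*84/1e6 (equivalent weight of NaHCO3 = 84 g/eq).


Tank volume in L = 362 m^3 * 1000 = 362000 L
Total meq required = 2.82 meq/L * 362000 L = 1020840 meq
NaHCO3 mass = 1020840 meq * 84 mg/meq / 1e6 = 85.7506 kg

85.7506 kg


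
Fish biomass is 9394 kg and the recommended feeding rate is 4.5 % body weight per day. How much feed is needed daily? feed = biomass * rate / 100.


Feeding rate fraction = 4.5% / 100 = 0.045
Daily feed = 9394 kg * 0.045 = 422.73 kg/day

422.73 kg/day


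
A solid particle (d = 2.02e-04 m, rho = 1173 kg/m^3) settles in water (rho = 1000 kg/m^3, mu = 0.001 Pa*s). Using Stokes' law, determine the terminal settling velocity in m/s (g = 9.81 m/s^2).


Density difference: rho_p - rho_f = 1173 - 1000 = 173 kg/m^3
d^2 = (2.02e-04)^2 = 4.0804e-08 m^2
Numerator = (rho_p - rho_f) * g * d^2 = 173 * 9.81 * 4.0804e-08 = 6.9249693e-05
Denominator = 18 * mu = 18 * 0.001 = 0.018
v_s = 6.9249693e-05 / 0.018 = 0.00384721 m/s
Check: Re = rho_f * v_s * d / mu = 1000 * 0.00384721 * 2.02e-04 / 0.001 = 0.777 < 1, so Stokes' law applies.

0.00384721 m/s


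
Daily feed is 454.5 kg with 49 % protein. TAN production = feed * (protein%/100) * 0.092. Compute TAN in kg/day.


Protein in feed = 454.5 * 49/100 = 222.705 kg/day
TAN = protein * 0.092 = 222.705 * 0.092 = 20.48886 kg/day

20.48886 kg/day


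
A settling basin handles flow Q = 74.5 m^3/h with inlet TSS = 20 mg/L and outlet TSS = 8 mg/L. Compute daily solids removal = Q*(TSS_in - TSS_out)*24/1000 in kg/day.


Concentration drop: TSS_in - TSS_out = 20 - 8 = 12 mg/L
Hourly solids removed = Q * dTSS = 74.5 m^3/h * 12 mg/L = 894 g/h  (m^3/h * mg/L = g/h)
Daily solids removed = 894 * 24 = 21456 g/day
Convert g to kg: 21456 / 1000 = 21.456 kg/day

21.456 kg/day


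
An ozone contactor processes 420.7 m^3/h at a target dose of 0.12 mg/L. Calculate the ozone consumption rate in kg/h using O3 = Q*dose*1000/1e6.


O3 demand (mg/h) = Q * dose * 1000 = 420.7 * 0.12 * 1000 = 50484 mg/h
Convert mg to kg: 50484 / 1e6 = 0.050484 kg/h

0.050484 kg/h


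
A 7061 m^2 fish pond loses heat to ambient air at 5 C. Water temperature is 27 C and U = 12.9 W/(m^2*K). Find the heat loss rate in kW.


Temperature difference dT = 27 - 5 = 22 K
Heat loss (W) = U * A * dT = 12.9 * 7061 * 22 = 2003911.8 W
Convert to kW: 2003911.8 / 1000 = 2003.9118 kW

2003.9118 kW


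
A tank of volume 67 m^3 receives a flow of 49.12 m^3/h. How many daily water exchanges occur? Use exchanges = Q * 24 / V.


Daily flow volume = 49.12 m^3/h * 24 h = 1178.88 m^3/day
Exchanges = daily flow / tank volume = 1178.88 / 67 = 17.5952 exchanges/day

17.5952 exchanges/day


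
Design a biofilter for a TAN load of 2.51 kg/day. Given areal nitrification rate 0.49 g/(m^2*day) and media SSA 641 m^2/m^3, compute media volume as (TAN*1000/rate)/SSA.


A = 2.51*1000 / 0.49 = 5122.449 m^2
V = 5122.449 / 641 = 7.99134

7.99134 m^3


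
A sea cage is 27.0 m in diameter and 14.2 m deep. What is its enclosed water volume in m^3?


r = d/2 = 27.0/2 = 13.5 m
Base area = pi*r^2 = pi*13.5^2 = 572.55526 m^2
Volume = 572.55526 * 14.2 = 8130.28 m^3

8130.28 m^3


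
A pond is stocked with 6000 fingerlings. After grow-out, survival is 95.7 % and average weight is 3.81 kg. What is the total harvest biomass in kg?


Survivors = 6000 * 95.7/100 = 5742 fish
Harvest biomass = survivors * W_f = 5742 * 3.81 = 21877.02 kg

21877.02 kg


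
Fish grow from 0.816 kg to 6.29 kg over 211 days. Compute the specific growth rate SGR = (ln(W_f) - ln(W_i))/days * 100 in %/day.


ln(W_f) = ln(6.29) = 1.8389611
ln(W_i) = ln(0.816) = -0.20334092
ln(W_f) - ln(W_i) = 1.8389611 - -0.20334092 = 2.042302
SGR = 2.042302 / 211 * 100 = 0.967916 %/day

0.967916 %/day


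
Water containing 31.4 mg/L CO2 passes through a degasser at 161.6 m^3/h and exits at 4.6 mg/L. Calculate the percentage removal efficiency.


CO2_out / CO2_in = 4.6 / 31.4 = 0.14649682
Fraction remaining = 0.14649682
efficiency = (1 - 0.14649682) * 100 = 85.3503 %

85.3503 %


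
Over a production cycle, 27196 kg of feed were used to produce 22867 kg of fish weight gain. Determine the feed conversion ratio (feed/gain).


FCR = feed consumed / weight gained
FCR = 27196 kg / 22867 kg = 1.18931

1.18931


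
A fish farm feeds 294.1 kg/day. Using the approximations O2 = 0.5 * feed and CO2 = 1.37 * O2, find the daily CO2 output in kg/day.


O2 = 294.1 * 0.5 = 147.05
CO2 = 147.05 * 1.37 = 201.4585

201.4585 kg/day


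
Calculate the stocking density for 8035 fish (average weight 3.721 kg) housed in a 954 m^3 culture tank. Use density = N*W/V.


Total biomass = 8035 fish * 3.721 kg = 29898.235 kg
Density = total biomass / volume = 29898.235 / 954 = 31.3399 kg/m^3

31.3399 kg/m^3


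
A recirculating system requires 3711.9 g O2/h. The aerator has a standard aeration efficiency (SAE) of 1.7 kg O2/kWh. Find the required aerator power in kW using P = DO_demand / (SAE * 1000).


SAE in g O2/kWh = 1.7 * 1000 = 1700 g/kWh
P = DO_demand / SAE_g = 3711.9 / 1700 = 2.18347 kW

2.18347 kW


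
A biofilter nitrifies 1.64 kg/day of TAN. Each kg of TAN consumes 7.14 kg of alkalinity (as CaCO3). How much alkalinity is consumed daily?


Alkalinity factor: 7.14 kg CaCO3 consumed per kg TAN nitrified
alk = 1.64 kg TAN * 7.14 = 11.7096 kg CaCO3/day

11.7096 kg CaCO3/day


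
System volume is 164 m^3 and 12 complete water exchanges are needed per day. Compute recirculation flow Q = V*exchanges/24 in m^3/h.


Daily recirculation volume = 164 m^3 * 12 = 1968 m^3/day
Flow rate Q = daily volume / 24 h = 1968 / 24 = 82 m^3/h

82 m^3/h


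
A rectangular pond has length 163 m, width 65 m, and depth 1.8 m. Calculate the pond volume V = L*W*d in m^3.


Base area = L * W = 163 * 65 = 10595 m^2
Volume = area * depth = 10595 * 1.8 = 19071 m^3

19071 m^3


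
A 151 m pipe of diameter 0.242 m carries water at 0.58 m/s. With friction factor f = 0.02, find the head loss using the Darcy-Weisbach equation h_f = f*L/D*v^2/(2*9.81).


v^2 = 0.58^2 = 0.3364 m^2/s^2
L/D = 151/0.242 = 623.96694
h_f = f*(L/D)*v^2/(2g) = 0.02 * 623.96694 * 0.3364 / 19.62 = 0.213968 m

0.213968 m


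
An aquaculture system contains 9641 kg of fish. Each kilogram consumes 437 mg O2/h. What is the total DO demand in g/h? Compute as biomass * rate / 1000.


Total O2 consumption (mg/h) = 9641 kg * 437 mg/(kg*h) = 4213117 mg/h
Convert to g/h: 4213117 / 1000 = 4213.117 g/h

4213.117 g/h


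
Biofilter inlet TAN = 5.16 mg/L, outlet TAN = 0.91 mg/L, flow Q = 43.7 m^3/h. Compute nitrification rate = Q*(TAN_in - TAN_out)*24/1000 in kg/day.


Concentration drop: TAN_in - TAN_out = 5.16 - 0.91 = 4.25 mg/L
Hourly TAN removed = Q * dTAN = 43.7 m^3/h * 4.25 mg/L = 185.725 g/h  (m^3/h * mg/L = g/h)
Daily TAN removed = 185.725 * 24 = 4457.4 g/day
Convert to kg/day: 4457.4 / 1000 = 4.4574 kg/day

4.4574 kg/day


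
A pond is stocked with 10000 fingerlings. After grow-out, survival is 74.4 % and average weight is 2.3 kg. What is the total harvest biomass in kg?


Survivors = 10000 * 74.4/100 = 7440 fish
Harvest biomass = survivors * W_f = 7440 * 2.3 = 17112 kg

17112 kg


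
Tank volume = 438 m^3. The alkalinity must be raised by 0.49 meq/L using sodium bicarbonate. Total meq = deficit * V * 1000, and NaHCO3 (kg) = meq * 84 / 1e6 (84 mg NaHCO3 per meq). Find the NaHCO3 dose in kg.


Tank volume in L = 438 m^3 * 1000 = 438000 L
Total meq required = 0.49 meq/L * 438000 L = 214620 meq
NaHCO3 mass = 214620 meq * 84 mg/meq / 1e6 = 18.0281 kg

18.0281 kg


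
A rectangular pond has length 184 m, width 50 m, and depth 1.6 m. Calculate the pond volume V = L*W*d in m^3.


Base area = L * W = 184 * 50 = 9200 m^2
Volume = area * depth = 9200 * 1.6 = 14720 m^3

14720 m^3


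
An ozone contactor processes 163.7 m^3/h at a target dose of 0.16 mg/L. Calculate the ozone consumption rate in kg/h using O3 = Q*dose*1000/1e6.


O3 demand (mg/h) = Q * dose * 1000 = 163.7 * 0.16 * 1000 = 26192 mg/h
Convert mg to kg: 26192 / 1e6 = 0.026192 kg/h

0.026192 kg/h


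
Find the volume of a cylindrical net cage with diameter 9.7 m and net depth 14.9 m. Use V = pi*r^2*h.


r = d/2 = 9.7/2 = 4.85 m
Base area = pi*r^2 = pi*4.85^2 = 73.898113 m^2
Volume = 73.898113 * 14.9 = 1101.08 m^3

1101.08 m^3


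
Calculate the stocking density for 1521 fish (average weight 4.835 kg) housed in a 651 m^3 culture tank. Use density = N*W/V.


Total biomass = 1521 fish * 4.835 kg = 7354.035 kg
Density = total biomass / volume = 7354.035 / 651 = 11.2965 kg/m^3

11.2965 kg/m^3


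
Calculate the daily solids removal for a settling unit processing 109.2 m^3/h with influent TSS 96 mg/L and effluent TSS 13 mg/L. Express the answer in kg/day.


Concentration drop: TSS_in - TSS_out = 96 - 13 = 83 mg/L
Hourly solids removed = Q * dTSS = 109.2 m^3/h * 83 mg/L = 9063.6 g/h  (m^3/h * mg/L = g/h)
Daily solids removed = 9063.6 * 24 = 217526.4 g/day
Convert g to kg: 217526.4 / 1000 = 217.5264 kg/day

217.5264 kg/day


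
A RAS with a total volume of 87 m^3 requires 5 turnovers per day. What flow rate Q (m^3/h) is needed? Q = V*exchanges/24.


Daily recirculation volume = 87 m^3 * 5 = 435 m^3/day
Flow rate Q = daily volume / 24 h = 435 / 24 = 18.125 m^3/h

18.125 m^3/h


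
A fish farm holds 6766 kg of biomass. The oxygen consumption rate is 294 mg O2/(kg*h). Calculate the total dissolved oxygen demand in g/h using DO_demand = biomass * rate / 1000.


Total O2 consumption (mg/h) = 6766 kg * 294 mg/(kg*h) = 1989204 mg/h
Convert to g/h: 1989204 / 1000 = 1989.204 g/h

1989.204 g/h


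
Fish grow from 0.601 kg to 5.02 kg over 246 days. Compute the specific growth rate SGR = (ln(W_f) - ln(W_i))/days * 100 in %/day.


ln(W_f) = ln(5.02) = 1.6134299
ln(W_i) = ln(0.601) = -0.50916034
ln(W_f) - ln(W_i) = 1.6134299 - -0.50916034 = 2.1225902
SGR = 2.1225902 / 246 * 100 = 0.862842 %/day

0.862842 %/day


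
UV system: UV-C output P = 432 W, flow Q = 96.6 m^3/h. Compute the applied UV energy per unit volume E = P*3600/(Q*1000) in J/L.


Energy delivered per hour = 432 W * 3600 s = 1555200 J/h
Volume treated per hour = 96.6 m^3/h * 1000 = 96600 L/h
dose = 1555200 / 96600 = 16.0994 J/L

16.0994 J/L


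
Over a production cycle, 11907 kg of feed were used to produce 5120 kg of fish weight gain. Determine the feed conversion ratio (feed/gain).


FCR = feed consumed / weight gained
FCR = 11907 kg / 5120 kg = 2.32559

2.32559


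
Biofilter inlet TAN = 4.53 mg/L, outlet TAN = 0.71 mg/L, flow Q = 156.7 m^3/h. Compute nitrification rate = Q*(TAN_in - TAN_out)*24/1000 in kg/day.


Concentration drop: TAN_in - TAN_out = 4.53 - 0.71 = 3.82 mg/L
Hourly TAN removed = Q * dTAN = 156.7 m^3/h * 3.82 mg/L = 598.594 g/h  (m^3/h * mg/L = g/h)
Daily TAN removed = 598.594 * 24 = 14366.256 g/day
Convert to kg/day: 14366.256 / 1000 = 14.366256 kg/day

14.366256 kg/day


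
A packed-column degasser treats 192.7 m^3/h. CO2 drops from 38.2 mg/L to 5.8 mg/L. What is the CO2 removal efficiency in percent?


CO2_out / CO2_in = 5.8 / 38.2 = 0.15183246
Fraction remaining = 0.15183246
efficiency = (1 - 0.15183246) * 100 = 84.8168 %

84.8168 %


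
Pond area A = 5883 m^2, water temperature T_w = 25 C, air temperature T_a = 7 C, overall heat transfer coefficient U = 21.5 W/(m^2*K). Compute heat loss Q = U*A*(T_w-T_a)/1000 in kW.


Temperature difference dT = 25 - 7 = 18 K
Heat loss (W) = U * A * dT = 21.5 * 5883 * 18 = 2276721 W
Convert to kW: 2276721 / 1000 = 2276.721 kW

2276.721 kW


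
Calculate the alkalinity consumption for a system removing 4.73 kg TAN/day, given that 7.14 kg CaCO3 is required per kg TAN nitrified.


Alkalinity factor: 7.14 kg CaCO3 consumed per kg TAN nitrified
alk = 4.73 kg TAN * 7.14 = 33.7722 kg CaCO3/day

33.7722 kg CaCO3/day


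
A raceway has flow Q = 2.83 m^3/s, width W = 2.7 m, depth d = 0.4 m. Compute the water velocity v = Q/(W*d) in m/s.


Cross-sectional area = W * d = 2.7 * 0.4 = 1.08 m^2
Velocity = Q / A = 2.83 / 1.08 = 2.62037 m/s

2.62037 m/s


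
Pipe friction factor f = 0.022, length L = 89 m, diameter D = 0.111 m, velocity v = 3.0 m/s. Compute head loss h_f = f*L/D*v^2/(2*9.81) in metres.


v^2 = 3.0^2 = 9 m^2/s^2
L/D = 89/0.111 = 801.8018
h_f = f*(L/D)*v^2/(2g) = 0.022 * 801.8018 * 9 / 19.62 = 8.09158 m

8.09158 m
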